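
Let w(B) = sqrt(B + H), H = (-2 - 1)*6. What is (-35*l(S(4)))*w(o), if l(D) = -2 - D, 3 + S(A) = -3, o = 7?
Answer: -140*I*sqrt(11) ≈ -464.33*I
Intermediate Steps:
S(A) = -6 (S(A) = -3 - 3 = -6)
H = -18 (H = -3*6 = -18)
w(B) = sqrt(-18 + B) (w(B) = sqrt(B - 18) = sqrt(-18 + B))
(-35*l(S(4)))*w(o) = (-35*(-2 - 1*(-6)))*sqrt(-18 + 7) = (-35*(-2 + 6))*sqrt(-11) = (-35*4)*(I*sqrt(11)) = -140*I*sqrt(11)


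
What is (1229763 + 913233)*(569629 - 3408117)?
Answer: -6082868430048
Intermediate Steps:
(1229763 + 913233)*(569629 - 3408117) = 2142996*(-2838488) = -6082868430048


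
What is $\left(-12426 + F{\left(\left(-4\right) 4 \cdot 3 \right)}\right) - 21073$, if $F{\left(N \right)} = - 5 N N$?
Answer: $-45019$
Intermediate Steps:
$F{\left(N \right)} = - 5 N^{2}$
$\left(-12426 + F{\left(\left(-4\right) 4 \cdot 3 \right)}\right) - 21073 = \left(-12426 - 5 \left(\left(-4\right) 4 \cdot 3\right)^{2}\right) - 21073 = \left(-12426 - 5 \left(\left(-16\right) 3\right)^{2}\right) - 21073 = \left(-12426 - 5 \left(-48\right)^{2}\right) - 21073 = \left(-12426 - 11520\right) - 21073 = -23946 - 21073 = -45019$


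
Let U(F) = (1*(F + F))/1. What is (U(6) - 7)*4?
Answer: 20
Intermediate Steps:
U(F) = 2*F (U(F) = (1*(2*F))*1 = (2*F)*1 = 2*F)
(U(6) - 7)*4 = (2*6 - 7)*4 = (12 - 7)*4 = 5*4 = 20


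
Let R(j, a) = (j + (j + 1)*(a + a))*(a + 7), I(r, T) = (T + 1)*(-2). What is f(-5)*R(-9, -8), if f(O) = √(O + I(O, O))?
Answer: -119*√3 ≈ -206.11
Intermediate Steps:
I(r, T) = -2 - 2*T (I(r, T) = (1 + T)*(-2) = -2 - 2*T)
R(j, a) = (7 + a)*(j + 2*a*(1 + j)) (R(j, a) = (j + (1 + j)*(2*a))*(7 + a) = (j + 2*a*(1 + j))*(7 + a) = (7 + a)*(j + 2*a*(1 + j)))
f(O) = √(-2 - O) (f(O) = √(O + (-2 - 2*O)) = √(-2 - O))
f(-5)*R(-9, -8) = √(-2 - 1*(-5))*(2*(-8)² + 7*(-9) + 14*(-8) + 2*(-9)*(-8)² + 15*(-8)*(-9)) = √(-2 + 5)*(2*64 - 63 - 112 + 2*(-9)*64 + 1080) = √3*(128 - 63 - 112 - 1152 + 1080) = √3*(-119) = -119*√3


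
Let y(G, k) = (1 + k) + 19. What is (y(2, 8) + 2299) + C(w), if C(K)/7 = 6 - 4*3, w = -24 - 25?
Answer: 2285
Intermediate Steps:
y(G, k) = 20 + k
w = -49
C(K) = -42 (C(K) = 7*(6 - 4*3) = 7*(6 - 12) = 7*(-6) = -42)
(y(2, 8) + 2299) + C(w) = ((20 + 8) + 2299) - 42 = (28 + 2299) - 42 = 2327 - 42 = 2285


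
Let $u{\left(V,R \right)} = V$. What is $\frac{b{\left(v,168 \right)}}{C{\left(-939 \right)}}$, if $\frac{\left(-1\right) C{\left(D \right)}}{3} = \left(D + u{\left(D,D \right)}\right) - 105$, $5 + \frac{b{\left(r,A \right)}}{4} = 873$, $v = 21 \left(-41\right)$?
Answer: $\frac{3472}{5949} \approx 0.58363$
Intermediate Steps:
$v = -861$
$b{\left(r,A \right)} = 3472$ ($b{\left(r,A \right)} = -20 + 4 \cdot 873 = -20 + 3492 = 3472$)
$C{\left(D \right)} = 315 - 6 D$ ($C{\left(D \right)} = - 3 \left(\left(D + D\right) - 105\right) = - 3 \left(2 D - 105\right) = - 3 \left(-105 + 2 D\right) = 315 - 6 D$)
$\frac{b{\left(v,168 \right)}}{C{\left(-939 \right)}} = \frac{3472}{315 - -5634} = \frac{3472}{315 + 5634} = \frac{3472}{5949}$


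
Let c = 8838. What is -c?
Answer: -8838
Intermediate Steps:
-c = -1*8838 = -8838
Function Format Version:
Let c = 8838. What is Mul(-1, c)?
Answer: -8838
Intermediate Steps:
Mul(-1, c) = Mul(-1, 8838) = -8838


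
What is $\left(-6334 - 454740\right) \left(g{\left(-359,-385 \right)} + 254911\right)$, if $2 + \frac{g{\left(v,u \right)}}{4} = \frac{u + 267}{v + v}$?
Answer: $- \frac{42193072163562}{359} \approx -1.1753 \cdot 10^{11}$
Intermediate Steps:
$g{\left(v,u \right)} = -8 + \frac{2 \left(267 + u\right)}{v}$ ($g{\left(v,u \right)} = -8 + 4 \frac{u + 267}{v + v} = -8 + 4 \frac{267 + u}{2 v} = -8 + \frac{2 \left(267 + u\right)}{v}$)
$\left(-6334 - 454740\right) \left(g{\left(-359,-385 \right)} + 254911\right) = \left(-6334 - 454740\right) \left(\frac{2 \left(267 - 385 - -1436\right)}{-359} + 254911\right) = - 461074 \left(2 \left(- \frac{1}{359}\right) \left(267 - 385 + 1436\right) + 254911\right) = - 461074 \left(2 \left(- \frac{1}{359}\right) 1318 + 254911\right) = - 461074 \left(- \frac{2636}{359} + 254911\right) = \left(-461074\right) \frac{91510413}{359} = - \frac{42193072163562}{359}$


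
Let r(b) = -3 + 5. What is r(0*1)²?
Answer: 4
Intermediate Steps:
r(b) = 2
r(0*1)² = 2² = 4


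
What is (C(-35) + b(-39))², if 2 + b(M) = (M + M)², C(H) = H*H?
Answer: 53392249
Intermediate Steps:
C(H) = H²
b(M) = -2 + 4*M² (b(M) = -2 + (M + M)² = -2 + (2*M)² = -2 + 4*M²)
(C(-35) + b(-39))² = ((-35)² + (-2 + 4*(-39)²))² = (1225 + (-2 + 4*1521))² = (1225 + (-2 + 6084))² = (1225 + 6082)² = 7307² = 53392249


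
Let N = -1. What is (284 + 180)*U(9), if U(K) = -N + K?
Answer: 4640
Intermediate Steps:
U(K) = 1 + K (U(K) = -1*(-1) + K = 1 + K)
(284 + 180)*U(9) = (284 + 180)*(1 + 9) = 464*10 = 4640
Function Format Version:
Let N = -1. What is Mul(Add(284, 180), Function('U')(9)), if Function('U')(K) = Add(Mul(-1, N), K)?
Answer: 4640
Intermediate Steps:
Function('U')(K) = Add(1, K) (Function('U')(K) = Add(Mul(-1, -1), K) = Add(1, K))
Mul(Add(284, 180), Function('U')(9)) = Mul(Add(284, 180), Add(1, 9)) = Mul(464, 10) = 4640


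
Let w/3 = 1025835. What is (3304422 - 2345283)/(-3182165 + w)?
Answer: -959139/104660 ≈ -9.1643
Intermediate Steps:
w = 3077505 (w = 3*1025835 = 3077505)
(3304422 - 2345283)/(-3182165 + w) = (3304422 - 2345283)/(-3182165 + 3077505) = 959139/(-104660) = 959139*(-1/104660) = -959139/104660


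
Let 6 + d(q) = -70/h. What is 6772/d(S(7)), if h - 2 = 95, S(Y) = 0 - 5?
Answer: -164221/163 ≈ -1007.5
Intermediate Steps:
S(Y) = -5
h = 97 (h = 2 + 95 = 97)
d(q) = -652/97 (d(q) = -6 - 70/97 = -652/97)
6772/d(S(7)) = 6772/(-652/97) = 6772*(-97/652) = -164221/163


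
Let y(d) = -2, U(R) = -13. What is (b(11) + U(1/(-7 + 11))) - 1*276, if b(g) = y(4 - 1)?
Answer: -291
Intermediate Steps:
b(g) = -2
(b(11) + U(1/(-7 + 11))) - 1*276 = (-2 - 13) - 1*276 = -15 - 276 = -291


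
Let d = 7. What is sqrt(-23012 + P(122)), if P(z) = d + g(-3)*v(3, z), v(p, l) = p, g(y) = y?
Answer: I*sqrt(23014) ≈ 151.7*I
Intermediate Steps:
P(z) = -2 (P(z) = 7 - 3*3 = 7 - 9 = -2)
sqrt(-23012 + P(122)) = sqrt(-23012 - 2) = sqrt(-23014) = I*sqrt(23014)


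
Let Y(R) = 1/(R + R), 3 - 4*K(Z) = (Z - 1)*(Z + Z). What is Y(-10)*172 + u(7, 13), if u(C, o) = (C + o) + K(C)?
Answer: -177/20 ≈ -8.8500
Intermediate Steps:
K(Z) = ¾ - Z*(-1 + Z)/2 (K(Z) = ¾ - (Z - 1)*(Z + Z)/4 = ¾ - (-1 + Z)*2*Z/4 = ¾ - Z*(-1 + Z)/2)
Y(R) = 1/(2*R)
u(C, o) = ¾ + o - C²/2 + 3*C/2 (u(C, o) = (C + o) + (¾ + C/2 - C²/2) = ¾ + o - C²/2 + 3*C/2)
Y(-10)*172 + u(7, 13) = ((½)/(-10))*172 + (¾ + 13 - ½*7² + (3/2)*7) = ((½)*(-⅒))*172 + (¾ + 13 - ½*49 + 21/2) = -1/20*172 + (¾ + 13 - 49/2 + 21/2) = -43/5 - ¼ = -177/20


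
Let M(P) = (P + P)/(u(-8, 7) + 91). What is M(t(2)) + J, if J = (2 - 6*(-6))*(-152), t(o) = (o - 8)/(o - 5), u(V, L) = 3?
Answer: -271470/47 ≈ -5776.0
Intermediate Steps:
t(o) = (-8 + o)/(-5 + o)
J = -5776 (J = (2 + 36)*(-152) = 38*(-152) = -5776)
M(P) = P/47 (M(P) = (P + P)/(3 + 91) = (2*P)/94 = (2*P)*(1/94) = P/47)
M(t(2)) + J = ((-8 + 2)/(-5 + 2))/47 - 5776 = (-6/(-3))/47 - 5776 = (-⅓*(-6))/47 - 5776 = (1/47)*2 - 5776 = 2/47 - 5776 = -271470/47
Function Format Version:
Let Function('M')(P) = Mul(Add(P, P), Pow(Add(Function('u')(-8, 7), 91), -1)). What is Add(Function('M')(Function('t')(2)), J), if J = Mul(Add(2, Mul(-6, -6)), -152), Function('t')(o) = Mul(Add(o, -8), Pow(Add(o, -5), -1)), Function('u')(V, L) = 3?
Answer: Rational(-271470, 47) ≈ -5776.0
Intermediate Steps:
Function('t')(o) = Mul(Pow(Add(-5, o), -1), Add(-8, o)) (Function('t')(o) = Mul(Add(-8, o), Pow(Add(-5, o), -1)) = Mul(Pow(Add(-5, o), -1), Add(-8, o)))
J = -5776 (J = Mul(Add(2, 36), -152) = Mul(38, -152) = -5776)
Function('M')(P) = Mul(Rational(1, 47), P) (Function('M')(P) = Mul(Add(P, P), Pow(Add(3, 91), -1)) = Mul(Mul(2, P), Pow(94, -1)) = Mul(Mul(2, P), Rational(1, 94)) = Mul(Rational(1, 47), P))
Add(Function('M')(Function('t')(2)), J) = Add(Mul(Rational(1, 47), Mul(Pow(Add(-5, 2), -1), Add(-8, 2))), -5776) = Add(Mul(Rational(1, 47), Mul(Pow(-3, -1), -6)), -5776) = Add(Mul(Rational(1, 47), Mul(Rational(-1, 3), -6)), -5776) = Add(Mul(Rational(1, 47), 2), -5776) = Add(Rational(2, 47), -5776) = Rational(-271470, 47)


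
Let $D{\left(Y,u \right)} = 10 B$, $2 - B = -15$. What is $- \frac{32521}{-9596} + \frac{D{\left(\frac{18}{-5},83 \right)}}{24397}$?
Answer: $\frac{795046157}{234113612} \approx 3.396$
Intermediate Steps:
$B = 17$ ($B = 2 - -15 = 2 + 15 = 17$)
$D{\left(Y,u \right)} = 170$ ($D{\left(Y,u \right)} = 10 \cdot 17 = 170$)
$- \frac{32521}{-9596} + \frac{D{\left(\frac{18}{-5},83 \right)}}{24397} = - \frac{32521}{-9596} + \frac{170}{24397} = \left(-32521\right) \left(- \frac{1}{9596}\right) + 170 \cdot \frac{1}{24397} = \frac{32521}{9596} + \frac{170}{24397} = \frac{795046157}{234113612}$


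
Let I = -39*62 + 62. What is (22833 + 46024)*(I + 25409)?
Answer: 1587360421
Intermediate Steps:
I = -2356 (I = -2418 + 62 = -2356)
(22833 + 46024)*(I + 25409) = (22833 + 46024)*(-2356 + 25409) = 68857*23053 = 1587360421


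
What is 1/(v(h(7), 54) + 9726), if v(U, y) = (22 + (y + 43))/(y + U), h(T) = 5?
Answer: 59/573953 ≈ 0.00010280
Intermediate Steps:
v(U, y) = (65 + y)/(U + y) (v(U, y) = (22 + (43 + y))/(U + y) = (65 + y)/(U + y))
1/(v(h(7), 54) + 9726) = 1/((65 + 54)/(5 + 54) + 9726) = 1/(119/59 + 9726) = 1/(573953/59) = 59/573953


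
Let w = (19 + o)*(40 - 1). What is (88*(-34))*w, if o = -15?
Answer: -466752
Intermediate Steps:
w = 156 (w = (19 - 15)*(40 - 1) = 4*39 = 156)
(88*(-34))*w = (88*(-34))*156 = -2992*156 = -466752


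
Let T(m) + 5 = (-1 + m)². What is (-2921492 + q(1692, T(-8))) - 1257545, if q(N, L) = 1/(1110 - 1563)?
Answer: -1893103762/453 ≈ -4.1790e+6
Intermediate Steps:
T(m) = -5 + (-1 + m)²
q(N, L) = -1/453 (q(N, L) = 1/(-453) = -1/453)
(-2921492 + q(1692, T(-8))) - 1257545 = (-2921492 - 1/453) - 1257545 = -1323435877/453 - 1257545 = -1893103762/453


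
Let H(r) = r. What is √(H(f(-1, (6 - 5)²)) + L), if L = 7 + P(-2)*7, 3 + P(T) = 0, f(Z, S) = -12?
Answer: I*√26 ≈ 5.099*I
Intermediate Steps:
P(T) = -3 (P(T) = -3 + 0 = -3)
L = -14 (L = 7 - 3*7 = 7 - 21 = -14)
√(H(f(-1, (6 - 5)²)) + L) = √(-12 - 14) = √(-26) = I*√26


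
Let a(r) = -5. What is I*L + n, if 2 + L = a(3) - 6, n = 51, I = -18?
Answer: 285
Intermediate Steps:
L = -13 (L = -2 + (-5 - 6) = -2 - 11 = -13)
I*L + n = -18*(-13) + 51 = 234 + 51 = 285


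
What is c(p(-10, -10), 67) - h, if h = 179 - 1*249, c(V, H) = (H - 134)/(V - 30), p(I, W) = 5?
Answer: 1817/25 ≈ 72.680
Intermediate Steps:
c(V, H) = (-134 + H)/(-30 + V)
h = -70 (h = 179 - 249 = -70)
c(p(-10, -10), 67) - h = (-134 + 67)/(-30 + 5) - 1*(-70) = -67/(-25) + 70 = -1/25*(-67) + 70 = 67/25 + 70 = 1817/25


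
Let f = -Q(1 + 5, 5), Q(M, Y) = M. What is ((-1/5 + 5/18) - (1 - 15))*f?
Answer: -1267/15 ≈ -84.467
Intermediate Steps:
f = -6 (f = -(1 + 5) = -1*6 = -6)
((-1/5 + 5/18) - (1 - 15))*f = ((-1/5 + 5/18) - (1 - 15))*(-6) = ((-1*1/5 + 5*(1/18)) - 1*(-14))*(-6) = ((-1/5 + 5/18) + 14)*(-6) = (7/90 + 14)*(-6) = (1267/90)*(-6) = -1267/15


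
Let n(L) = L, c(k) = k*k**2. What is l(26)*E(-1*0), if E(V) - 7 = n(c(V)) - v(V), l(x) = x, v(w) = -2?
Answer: 234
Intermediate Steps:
c(k) = k**3
E(V) = 9 + V**3 (E(V) = 7 + (V**3 - 1*(-2)) = 7 + (V**3 + 2) = 7 + (2 + V**3) = 9 + V**3)
l(26)*E(-1*0) = 26*(9 + (-1*0)**3) = 26*(9 + 0**3) = 26*(9 + 0) = 26*9 = 234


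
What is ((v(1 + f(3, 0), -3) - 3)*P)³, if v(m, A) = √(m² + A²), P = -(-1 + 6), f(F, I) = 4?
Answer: 41625 - 7625*√34 ≈ -2836.0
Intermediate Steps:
P = -5 (P = -1*5 = -5)
v(m, A) = √(A² + m²)
((v(1 + f(3, 0), -3) - 3)*P)³ = ((√((-3)² + (1 + 4)²) - 3)*(-5))³ = ((√(9 + 5²) - 3)*(-5))³ = ((√(9 + 25) - 3)*(-5))³ = ((√34 - 3)*(-5))³ = ((-3 + √34)*(-5))³ = (15 - 5*√34)³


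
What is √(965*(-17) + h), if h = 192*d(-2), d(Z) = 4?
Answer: I*√15637 ≈ 125.05*I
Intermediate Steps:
h = 768 (h = 192*4 = 768)
√(965*(-17) + h) = √(965*(-17) + 768) = √(-16405 + 768) = √(-15637) = I*√15637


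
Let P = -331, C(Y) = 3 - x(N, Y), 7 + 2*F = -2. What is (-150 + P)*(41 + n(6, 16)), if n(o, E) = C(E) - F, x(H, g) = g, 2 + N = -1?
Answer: -31265/2 ≈ -15633.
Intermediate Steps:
N = -3 (N = -2 - 1 = -3)
F = -9/2 (F = -7/2 + (½)*(-2) = -7/2 - 1 = -9/2 ≈ -4.5000)
C(Y) = 3 - Y
n(o, E) = 15/2 - E (n(o, E) = (3 - E) - 1*(-9/2) = (3 - E) + 9/2 = 15/2 - E)
(-150 + P)*(41 + n(6, 16)) = (-150 - 331)*(41 + (15/2 - 1*16)) = -481*(41 + (15/2 - 16)) = -481*(41 - 17/2) = -481*65/2 = -31265/2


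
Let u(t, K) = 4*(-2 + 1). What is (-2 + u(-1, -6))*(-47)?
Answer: 282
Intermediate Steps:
u(t, K) = -4 (u(t, K) = 4*(-1) = -4)
(-2 + u(-1, -6))*(-47) = (-2 - 4)*(-47) = -6*(-47) = 282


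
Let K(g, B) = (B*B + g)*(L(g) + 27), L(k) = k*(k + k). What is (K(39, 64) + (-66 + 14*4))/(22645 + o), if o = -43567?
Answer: -12690305/20922 ≈ -606.55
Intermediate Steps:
L(k) = 2*k² (L(k) = k*(2*k) = 2*k²)
K(g, B) = (27 + 2*g²)*(g + B²) (K(g, B) = (B*B + g)*(2*g² + 27) = (B² + g)*(27 + 2*g²) = (g + B²)*(27 + 2*g²) = (27 + 2*g²)*(g + B²))
(K(39, 64) + (-66 + 14*4))/(22645 + o) = ((2*39³ + 27*39 + 27*64² + 2*64²*39²) + (-66 + 14*4))/(22645 - 43567) = ((2*59319 + 1053 + 27*4096 + 2*4096*1521) + (-66 + 56))/(-20922) = ((118638 + 1053 + 110592 + 12460032) - 10)*(-1/20922) = (12690315 - 10)*(-1/20922) = 12690305*(-1/20922) = -12690305/20922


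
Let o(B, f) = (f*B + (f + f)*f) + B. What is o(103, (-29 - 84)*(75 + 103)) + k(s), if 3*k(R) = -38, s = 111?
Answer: 2421223021/3 ≈ 8.0707e+8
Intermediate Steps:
o(B, f) = B + 2*f² + B*f (o(B, f) = (B*f + (2*f)*f) + B = (B*f + 2*f²) + B = (2*f² + B*f) + B = B + 2*f² + B*f)
k(R) = -38/3 (k(R) = (⅓)*(-38) = -38/3)
o(103, (-29 - 84)*(75 + 103)) + k(s) = (103 + 2*((-29 - 84)*(75 + 103))² + 103*((-29 - 84)*(75 + 103))) - 38/3 = (103 + 2*(-113*178)² + 103*(-113*178)) - 38/3 = (103 + 2*(-20114)² + 103*(-20114)) - 38/3 = (103 + 2*404572996 - 2071742) - 38/3 = (103 + 809145992 - 2071742) - 38/3 = 807074353 - 38/3 = 2421223021/3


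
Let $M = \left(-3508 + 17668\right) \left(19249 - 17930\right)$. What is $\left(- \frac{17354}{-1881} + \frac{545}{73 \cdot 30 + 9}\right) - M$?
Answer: $- \frac{25751385409723}{1378773} \approx -1.8677 \cdot 10^{7}$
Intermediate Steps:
$M = 18677040$ ($M = 14160 \cdot 1319 = 18677040$)
$\left(- \frac{17354}{-1881} + \frac{545}{73 \cdot 30 + 9}\right) - M = \left(- \frac{17354}{-1881} + \frac{545}{73 \cdot 30 + 9}\right) - 18677040 = \left(\left(-17354\right) \left(- \frac{1}{1881}\right) + \frac{545}{2190 + 9}\right) - 18677040 = \left(\frac{17354}{1881} + \frac{545}{2199}\right) - 18677040 = \frac{13062197}{1378773} - 18677040 = - \frac{25751385409723}{1378773}$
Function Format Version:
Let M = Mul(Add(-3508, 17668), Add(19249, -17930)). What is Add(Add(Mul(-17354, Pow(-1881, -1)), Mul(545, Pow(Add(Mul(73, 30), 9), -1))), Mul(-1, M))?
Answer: Rational(-25751385409723, 1378773) ≈ -1.8677e+7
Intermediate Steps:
M = 18677040 (M = Mul(14160, 1319) = 18677040)
Add(Add(Mul(-17354, Pow(-1881, -1)), Mul(545, Pow(Add(Mul(73, 30), 9), -1))), Mul(-1, M)) = Add(Add(Mul(-17354, Pow(-1881, -1)), Mul(545, Pow(Add(Mul(73, 30), 9), -1))), Mul(-1, 18677040)) = Add(Add(Mul(-17354, Rational(-1, 1881)), Mul(545, Pow(Add(2190, 9), -1))), -18677040) = Add(Add(Rational(17354, 1881), Mul(545, Pow(2199, -1))), -18677040) = Add(Add(Rational(17354, 1881), Mul(545, Rational(1, 2199))), -18677040) = Add(Add(Rational(17354, 1881), Rational(545, 2199)), -18677040) = Add(Rational(13062197, 1378773), -18677040) = Rational(-25751385409723, 1378773)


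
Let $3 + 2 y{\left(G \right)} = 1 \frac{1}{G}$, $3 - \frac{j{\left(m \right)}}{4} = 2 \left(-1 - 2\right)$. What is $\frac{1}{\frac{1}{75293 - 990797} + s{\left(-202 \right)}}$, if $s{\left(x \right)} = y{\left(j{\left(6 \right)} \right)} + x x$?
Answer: $\frac{2746512}{112064594023} \approx 2.4508 \cdot 10^{-5}$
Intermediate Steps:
$j{\left(m \right)} = 36$ ($j{\left(m \right)} = 12 - 4 \cdot 2 \left(-1 - 2\right) = 12 - 4 \cdot 2 \left(-3\right) = 12 - -24 = 12 + 24 = 36$)
$y{\left(G \right)} = - \frac{3}{2} + \frac{1}{2 G}$ ($y{\left(G \right)} = - \frac{3}{2} + \frac{1 \frac{1}{G}}{2} = - \frac{3}{2} + \frac{1}{2 G}$)
$s{\left(x \right)} = - \frac{107}{72} + x^{2}$ ($s{\left(x \right)} = \frac{1 - 108}{2 \cdot 36} + x x = \frac{1}{2} \cdot \frac{1}{36} \left(1 - 108\right) + x^{2} = \frac{1}{2} \cdot \frac{1}{36} \left(-107\right) + x^{2} = - \frac{107}{72} + x^{2}$)
$\frac{1}{\frac{1}{75293 - 990797} + s{\left(-202 \right)}} = \frac{1}{\frac{1}{75293 - 990797} - \left(\frac{107}{72} - \left(-202\right)^{2}\right)} = \frac{1}{\frac{1}{-915504} + \left(- \frac{107}{72} + 40804\right)} = \frac{1}{- \frac{1}{915504} + \frac{2937781}{72}} = \frac{1}{\frac{112064594023}{2746512}} = \frac{2746512}{112064594023}$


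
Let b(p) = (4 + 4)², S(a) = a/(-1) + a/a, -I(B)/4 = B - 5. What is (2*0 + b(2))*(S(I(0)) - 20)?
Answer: -2496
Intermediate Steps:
I(B) = 20 - 4*B (I(B) = -4*(B - 5) = -4*(-5 + B) = 20 - 4*B)
S(a) = 1 - a (S(a) = a*(-1) + 1 = -a + 1 = 1 - a)
b(p) = 64 (b(p) = 8² = 64)
(2*0 + b(2))*(S(I(0)) - 20) = (2*0 + 64)*((1 - (20 - 4*0)) - 20) = (0 + 64)*((1 - (20 + 0)) - 20) = 64*((1 - 1*20) - 20) = 64*((1 - 20) - 20) = 64*(-19 - 20) = 64*(-39) = -2496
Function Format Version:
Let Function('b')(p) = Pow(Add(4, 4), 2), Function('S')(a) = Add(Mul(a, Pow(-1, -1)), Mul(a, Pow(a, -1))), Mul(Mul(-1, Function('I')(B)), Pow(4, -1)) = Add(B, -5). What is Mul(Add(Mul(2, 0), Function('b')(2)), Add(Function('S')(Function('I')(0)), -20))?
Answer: -2496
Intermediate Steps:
Function('I')(B) = Add(20, Mul(-4, B)) (Function('I')(B) = Mul(-4, Add(B, -5)) = Mul(-4, Add(-5, B)) = Add(20, Mul(-4, B)))
Function('S')(a) = Add(1, Mul(-1, a)) (Function('S')(a) = Add(Mul(a, -1), 1) = Add(Mul(-1, a), 1) = Add(1, Mul(-1, a)))
Function('b')(p) = 64 (Function('b')(p) = Pow(8, 2) = 64)
Mul(Add(Mul(2, 0), Function('b')(2)), Add(Function('S')(Function('I')(0)), -20)) = Mul(Add(Mul(2, 0), 64), Add(Add(1, Mul(-1, Add(20, Mul(-4, 0)))), -20)) = Mul(Add(0, 64), Add(Add(1, Mul(-1, Add(20, 0))), -20)) = Mul(64, Add(Add(1, Mul(-1, 20)), -20)) = Mul(64, Add(Add(1, -20), -20)) = Mul(64, Add(-19, -20)) = Mul(64, -39) = -2496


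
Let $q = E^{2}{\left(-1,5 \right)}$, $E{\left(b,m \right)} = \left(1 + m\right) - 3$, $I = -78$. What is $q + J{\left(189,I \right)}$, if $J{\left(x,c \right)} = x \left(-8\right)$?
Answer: $-1503$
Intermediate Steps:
$J{\left(x,c \right)} = - 8 x$
$E{\left(b,m \right)} = -2 + m$
$q = 9$ ($q = \left(-2 + 5\right)^{2} = 3^{2} = 9$)
$q + J{\left(189,I \right)} = 9 - 1512 = -1503$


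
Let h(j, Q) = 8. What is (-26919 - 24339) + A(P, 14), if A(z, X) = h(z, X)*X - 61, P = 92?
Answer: -51207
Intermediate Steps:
A(z, X) = -61 + 8*X (A(z, X) = 8*X - 61 = -61 + 8*X)
(-26919 - 24339) + A(P, 14) = (-26919 - 24339) + (-61 + 8*14) = -51258 + (-61 + 112) = -51258 + 51 = -51207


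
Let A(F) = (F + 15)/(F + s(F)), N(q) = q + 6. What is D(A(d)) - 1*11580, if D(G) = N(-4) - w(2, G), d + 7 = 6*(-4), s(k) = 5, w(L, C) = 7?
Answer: -11585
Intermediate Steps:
N(q) = 6 + q
d = -31 (d = -7 + 6*(-4) = -7 - 24 = -31)
A(F) = (15 + F)/(5 + F) (A(F) = (F + 15)/(F + 5) = (15 + F)/(5 + F))
D(G) = -5 (D(G) = (6 - 4) - 1*7 = 2 - 7 = -5)
D(A(d)) - 1*11580 = -5 - 1*11580 = -5 - 11580 = -11585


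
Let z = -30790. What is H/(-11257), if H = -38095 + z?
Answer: 68885/11257 ≈ 6.1193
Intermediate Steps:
H = -68885 (H = -38095 - 30790 = -68885)
H/(-11257) = -68885/(-11257) = -68885*(-1/11257) = 68885/11257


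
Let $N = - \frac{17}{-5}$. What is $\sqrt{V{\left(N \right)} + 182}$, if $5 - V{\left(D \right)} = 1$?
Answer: $\sqrt{186} \approx 13.638$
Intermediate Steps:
$N = \frac{17}{5}$ ($N = \left(-17\right) \left(- \frac{1}{5}\right) = \frac{17}{5} \approx 3.4$)
$V{\left(D \right)} = 4$ ($V{\left(D \right)} = 5 - 1 = 4$)
$\sqrt{V{\left(N \right)} + 182} = \sqrt{4 + 182} = \sqrt{186}$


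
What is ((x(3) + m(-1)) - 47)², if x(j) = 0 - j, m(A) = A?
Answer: 2601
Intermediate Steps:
x(j) = -j
((x(3) + m(-1)) - 47)² = ((-1*3 - 1) - 47)² = ((-3 - 1) - 47)² = (-4 - 47)² = (-51)² = 2601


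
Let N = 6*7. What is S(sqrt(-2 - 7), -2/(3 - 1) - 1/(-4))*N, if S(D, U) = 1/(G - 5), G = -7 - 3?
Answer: -14/5 ≈ -2.8000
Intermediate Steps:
G = -10
S(D, U) = -1/15 (S(D, U) = 1/(-10 - 5) = 1/(-15) = -1/15)
N = 42
S(sqrt(-2 - 7), -2/(3 - 1) - 1/(-4))*N = -1/15*42 = -14/5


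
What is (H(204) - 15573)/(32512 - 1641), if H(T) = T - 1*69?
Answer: -15438/30871 ≈ -0.50008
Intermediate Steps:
H(T) = -69 + T (H(T) = T - 69 = -69 + T)
(H(204) - 15573)/(32512 - 1641) = ((-69 + 204) - 15573)/(32512 - 1641) = (135 - 15573)/30871 = -15438*1/30871 = -15438/30871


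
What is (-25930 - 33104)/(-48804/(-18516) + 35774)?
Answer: -91089462/55203349 ≈ -1.6501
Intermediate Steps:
(-25930 - 33104)/(-48804/(-18516) + 35774) = -59034/(-48804*(-1/18516) + 35774) = -59034/(4067/1543 + 35774) = -59034/55203349/1543 = -59034*1543/55203349 = -91089462/55203349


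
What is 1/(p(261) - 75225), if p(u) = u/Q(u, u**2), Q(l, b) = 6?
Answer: -2/150363 ≈ -1.3301e-5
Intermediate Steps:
p(u) = u/6
1/(p(261) - 75225) = 1/((1/6)*261 - 75225) = 1/(87/2 - 75225) = 1/(-150363/2) = -2/150363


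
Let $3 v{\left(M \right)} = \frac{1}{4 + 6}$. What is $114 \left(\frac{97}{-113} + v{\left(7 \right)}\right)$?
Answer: $- \frac{53143}{565} \approx -94.058$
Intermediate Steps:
$v{\left(M \right)} = \frac{1}{30}$ ($v{\left(M \right)} = \frac{1}{3 \left(4 + 6\right)} = \frac{1}{3 \cdot 10} = \frac{1}{3} \cdot \frac{1}{10} = \frac{1}{30}$)
$114 \left(\frac{97}{-113} + v{\left(7 \right)}\right) = 114 \left(\frac{97}{-113} + \frac{1}{30}\right) = 114 \left(97 \left(- \frac{1}{113}\right) + \frac{1}{30}\right) = 114 \left(- \frac{97}{113} + \frac{1}{30}\right) = 114 \left(- \frac{2797}{3390}\right) = - \frac{53143}{565}$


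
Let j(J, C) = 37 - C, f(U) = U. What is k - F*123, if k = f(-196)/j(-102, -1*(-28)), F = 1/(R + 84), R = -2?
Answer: -419/18 ≈ -23.278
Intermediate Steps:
F = 1/82 (F = 1/(-2 + 84) = 1/82 ≈ 0.012195)
k = -196/9 (k = -196/(37 - (-1)*(-28)) = -196/(37 - 1*28) = -196/(37 - 28) = -196/9 ≈ -21.778)
k - F*123 = -196/9 - 123/82 = -196/9 - 1*3/2 = -196/9 - 3/2 = -419/18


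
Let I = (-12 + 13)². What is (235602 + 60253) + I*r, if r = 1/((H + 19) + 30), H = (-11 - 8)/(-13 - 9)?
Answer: 324552957/1097 ≈ 2.9586e+5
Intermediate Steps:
H = 19/22 (H = -19/(-22) = -19*(-1/22) = 19/22 ≈ 0.86364)
I = 1 (I = 1² = 1)
r = 22/1097 (r = 1/((19/22 + 19) + 30) = 1/(437/22 + 30) = 1/(1097/22) = 22/1097 ≈ 0.020055)
(235602 + 60253) + I*r = (235602 + 60253) + 1*(22/1097) = 295855 + 22/1097 = 324552957/1097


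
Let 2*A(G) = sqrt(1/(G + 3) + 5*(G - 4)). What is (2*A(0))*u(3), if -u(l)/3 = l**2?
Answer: -9*I*sqrt(177) ≈ -119.74*I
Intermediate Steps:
u(l) = -3*l**2
A(G) = sqrt(-20 + 1/(3 + G) + 5*G)/2 (A(G) = sqrt(1/(G + 3) + 5*(G - 4))/2 = sqrt(1/(3 + G) + 5*(-4 + G))/2 = sqrt(1/(3 + G) + (-20 + 5*G))/2 = sqrt(-20 + 1/(3 + G) + 5*G)/2)
(2*A(0))*u(3) = (2*(sqrt((1 + 5*(-4 + 0)*(3 + 0))/(3 + 0))/2))*(-3*3**2) = (2*(sqrt((1 + 5*(-4)*3)/3)/2))*(-3*9) = (2*(sqrt((1 - 60)/3)/2))*(-27) = (2*(sqrt((1/3)*(-59))/2))*(-27) = (2*(sqrt(-59/3)/2))*(-27) = (2*((I*sqrt(177)/3)/2))*(-27) = (2*(I*sqrt(177)/6))*(-27) = (I*sqrt(177)/3)*(-27) = -9*I*sqrt(177)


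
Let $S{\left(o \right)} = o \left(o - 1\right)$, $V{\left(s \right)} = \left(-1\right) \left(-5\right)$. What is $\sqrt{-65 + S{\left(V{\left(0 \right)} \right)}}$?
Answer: $3 i \sqrt{5} \approx 6.7082 i$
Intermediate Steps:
$V{\left(s \right)} = 5$
$S{\left(o \right)} = o \left(-1 + o\right)$
$\sqrt{-65 + S{\left(V{\left(0 \right)} \right)}} = \sqrt{-65 + 5 \left(-1 + 5\right)} = \sqrt{-65 + 5 \cdot 4} = \sqrt{-65 + 20} = \sqrt{-45} = 3 i \sqrt{5}$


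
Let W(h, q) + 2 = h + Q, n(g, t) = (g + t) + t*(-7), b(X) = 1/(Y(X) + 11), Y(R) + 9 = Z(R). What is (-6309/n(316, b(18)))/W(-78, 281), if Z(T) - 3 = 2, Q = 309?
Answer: -44163/505174 ≈ -0.087421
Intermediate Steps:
Z(T) = 5 (Z(T) = 3 + 2 = 5)
Y(R) = -4 (Y(R) = -9 + 5 = -4)
b(X) = ⅐ (b(X) = 1/(-4 + 11) = 1/7 = ⅐)
n(g, t) = g - 6*t (n(g, t) = (g + t) - 7*t = g - 6*t)
W(h, q) = 307 + h (W(h, q) = -2 + (h + 309) = -2 + (309 + h) = 307 + h)
(-6309/n(316, b(18)))/W(-78, 281) = (-6309/(316 - 6*⅐))/(307 - 78) = -6309/(316 - 6/7)/229 = -6309/2206/7*(1/229) = -6309*7/2206*(1/229) = -44163/2206*1/229 = -44163/505174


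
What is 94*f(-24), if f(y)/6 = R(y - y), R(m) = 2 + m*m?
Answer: 1128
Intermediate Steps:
R(m) = 2 + m²
f(y) = 12 (f(y) = 6*(2 + (y - y)²) = 6*(2 + 0²) = 6*(2 + 0) = 6*2 = 12)
94*f(-24) = 94*12 = 1128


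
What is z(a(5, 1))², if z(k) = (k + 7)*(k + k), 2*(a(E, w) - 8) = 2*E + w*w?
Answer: 1225449/4 ≈ 3.0636e+5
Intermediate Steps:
a(E, w) = 8 + E + w²/2 (a(E, w) = 8 + (2*E + w*w)/2 = 8 + (2*E + w²)/2 = 8 + (w² + 2*E)/2 = 8 + (E + w²/2) = 8 + E + w²/2)
z(k) = 2*k*(7 + k) (z(k) = (7 + k)*(2*k) = 2*k*(7 + k))
z(a(5, 1))² = (2*(8 + 5 + (½)*1²)*(7 + (8 + 5 + (½)*1²)))² = (2*(8 + 5 + (½)*1)*(7 + (8 + 5 + (½)*1)))² = (2*(8 + 5 + ½)*(7 + (8 + 5 + ½)))² = (2*(27/2)*(7 + 27/2))² = (2*(27/2)*(41/2))² = (1107/2)² = 1225449/4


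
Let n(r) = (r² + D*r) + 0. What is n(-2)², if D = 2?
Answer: 0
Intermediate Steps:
n(r) = r² + 2*r (n(r) = (r² + 2*r) + 0 = r² + 2*r)
n(-2)² = (-2*(2 - 2))² = (-2*0)² = 0² = 0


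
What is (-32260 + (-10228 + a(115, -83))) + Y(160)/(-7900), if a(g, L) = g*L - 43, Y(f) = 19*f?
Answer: -20570172/395 ≈ -52076.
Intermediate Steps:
a(g, L) = -43 + L*g (a(g, L) = L*g - 43 = -43 + L*g)
(-32260 + (-10228 + a(115, -83))) + Y(160)/(-7900) = (-32260 + (-10228 + (-43 - 83*115))) + (19*160)/(-7900) = (-32260 + (-10228 + (-43 - 9545))) + 3040*(-1/7900) = (-32260 + (-10228 - 9588)) - 152/395 = (-32260 - 19816) - 152/395 = -52076 - 152/395 = -20570172/395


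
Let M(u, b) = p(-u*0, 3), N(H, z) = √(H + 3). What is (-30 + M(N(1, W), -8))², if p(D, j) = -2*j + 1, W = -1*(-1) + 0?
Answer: 1225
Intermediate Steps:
W = 1 (W = 1 + 0 = 1)
p(D, j) = 1 - 2*j
N(H, z) = √(3 + H)
M(u, b) = -5 (M(u, b) = 1 - 2*3 = 1 - 6 = -5)
(-30 + M(N(1, W), -8))² = (-30 - 5)² = (-35)² = 1225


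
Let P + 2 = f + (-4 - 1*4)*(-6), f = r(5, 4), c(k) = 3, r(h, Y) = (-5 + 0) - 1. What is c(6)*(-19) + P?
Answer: -17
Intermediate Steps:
r(h, Y) = -6 (r(h, Y) = -5 - 1 = -6)
f = -6
P = 40 (P = -2 + (-6 + (-4 - 1*4)*(-6)) = -2 + (-6 + (-4 - 4)*(-6)) = -2 + (-6 - 8*(-6)) = -2 + (-6 + 48) = -2 + 42 = 40)
c(6)*(-19) + P = 3*(-19) + 40 = -57 + 40 = -17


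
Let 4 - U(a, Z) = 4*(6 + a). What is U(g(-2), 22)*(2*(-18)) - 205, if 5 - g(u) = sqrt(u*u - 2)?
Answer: 1235 - 144*sqrt(2) ≈ 1031.4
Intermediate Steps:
g(u) = 5 - sqrt(-2 + u**2) (g(u) = 5 - sqrt(u*u - 2) = 5 - sqrt(u**2 - 2) = 5 - sqrt(-2 + u**2))
U(a, Z) = -20 - 4*a (U(a, Z) = 4 - 4*(6 + a) = 4 - (24 + 4*a) = 4 + (-24 - 4*a) = -20 - 4*a)
U(g(-2), 22)*(2*(-18)) - 205 = (-20 - 4*(5 - sqrt(-2 + (-2)**2)))*(2*(-18)) - 205 = (-20 - 4*(5 - sqrt(-2 + 4)))*(-36) - 205 = (-20 - 4*(5 - sqrt(2)))*(-36) - 205 = (-20 + (-20 + 4*sqrt(2)))*(-36) - 205 = (-40 + 4*sqrt(2))*(-36) - 205 = (1440 - 144*sqrt(2)) - 205 = 1235 - 144*sqrt(2)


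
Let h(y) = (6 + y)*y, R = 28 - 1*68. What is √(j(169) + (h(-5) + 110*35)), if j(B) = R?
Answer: √3805 ≈ 61.685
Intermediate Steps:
R = -40 (R = 28 - 68 = -40)
h(y) = y*(6 + y)
j(B) = -40
√(j(169) + (h(-5) + 110*35)) = √(-40 + (-5*(6 - 5) + 110*35)) = √(-40 + (-5*1 + 3850)) = √(-40 + (-5 + 3850)) = √(-40 + 3845) = √3805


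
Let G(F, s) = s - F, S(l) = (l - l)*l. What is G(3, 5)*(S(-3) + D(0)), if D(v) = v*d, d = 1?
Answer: 0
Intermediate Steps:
D(v) = v (D(v) = v*1 = v)
S(l) = 0 (S(l) = 0*l = 0)
G(3, 5)*(S(-3) + D(0)) = (5 - 1*3)*(0 + 0) = (5 - 3)*0 = 2*0 = 0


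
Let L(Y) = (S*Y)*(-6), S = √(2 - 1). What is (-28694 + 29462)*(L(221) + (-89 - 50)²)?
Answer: 13820160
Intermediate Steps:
S = 1 (S = √1 = 1)
L(Y) = -6*Y (L(Y) = (1*Y)*(-6) = Y*(-6) = -6*Y)
(-28694 + 29462)*(L(221) + (-89 - 50)²) = (-28694 + 29462)*(-6*221 + (-89 - 50)²) = 768*(-1326 + (-139)²) = 768*(-1326 + 19321) = 768*17995 = 13820160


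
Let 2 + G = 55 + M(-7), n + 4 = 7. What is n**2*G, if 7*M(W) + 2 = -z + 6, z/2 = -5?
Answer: 495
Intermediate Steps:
z = -10 (z = 2*(-5) = -10)
M(W) = 2 (M(W) = -2/7 + (-1*(-10) + 6)/7 = -2/7 + (10 + 6)/7 = -2/7 + (1/7)*16 = -2/7 + 16/7 = 2)
n = 3 (n = -4 + 7 = 3)
G = 55 (G = -2 + (55 + 2) = -2 + 57 = 55)
n**2*G = 3**2*55 = 9*55 = 495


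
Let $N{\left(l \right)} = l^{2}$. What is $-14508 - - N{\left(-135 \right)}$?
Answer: $3717$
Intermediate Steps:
$-14508 - - N{\left(-135 \right)} = -14508 - - \left(-135\right)^{2} = -14508 - \left(-1\right) 18225 = -14508 - -18225 = -14508 + 18225 = 3717$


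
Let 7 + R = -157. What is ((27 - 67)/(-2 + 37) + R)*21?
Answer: -3468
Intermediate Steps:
R = -164 (R = -7 - 157 = -164)
((27 - 67)/(-2 + 37) + R)*21 = ((27 - 67)/(-2 + 37) - 164)*21 = (-40/35 - 164)*21 = (-40*1/35 - 164)*21 = (-8/7 - 164)*21 = -1156/7*21 = -3468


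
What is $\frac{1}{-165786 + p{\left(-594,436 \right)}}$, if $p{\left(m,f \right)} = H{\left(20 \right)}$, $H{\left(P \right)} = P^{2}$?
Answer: $- \frac{1}{165386} \approx -6.0465 \cdot 10^{-6}$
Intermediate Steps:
$p{\left(m,f \right)} = 400$ ($p{\left(m,f \right)} = 20^{2} = 400$)
$\frac{1}{-165786 + p{\left(-594,436 \right)}} = \frac{1}{-165786 + 400} = \frac{1}{-165386} = - \frac{1}{165386}$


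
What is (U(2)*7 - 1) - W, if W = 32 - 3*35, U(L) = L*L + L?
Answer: 114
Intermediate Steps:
U(L) = L + L² (U(L) = L² + L = L + L²)
W = -73 (W = 32 - 105 = -73)
(U(2)*7 - 1) - W = ((2*(1 + 2))*7 - 1) - 1*(-73) = ((2*3)*7 - 1) + 73 = (6*7 - 1) + 73 = (42 - 1) + 73 = 41 + 73 = 114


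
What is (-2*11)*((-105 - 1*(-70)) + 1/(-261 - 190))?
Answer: 31572/41 ≈ 770.05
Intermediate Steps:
(-2*11)*((-105 - 1*(-70)) + 1/(-261 - 190)) = -22*((-105 + 70) + 1/(-451)) = -22*(-35 - 1/451) = -22*(-15786/451) = 31572/41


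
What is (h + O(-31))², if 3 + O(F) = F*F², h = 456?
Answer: 860718244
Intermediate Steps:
O(F) = -3 + F³ (O(F) = -3 + F*F² = -3 + F³)
(h + O(-31))² = (456 + (-3 + (-31)³))² = (456 + (-3 - 29791))² = (456 - 29794)² = (-29338)² = 860718244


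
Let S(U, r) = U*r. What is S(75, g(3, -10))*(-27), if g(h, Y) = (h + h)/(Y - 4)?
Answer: 6075/7 ≈ 867.86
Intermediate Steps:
g(h, Y) = 2*h/(-4 + Y) (g(h, Y) = (2*h)/(-4 + Y) = 2*h/(-4 + Y))
S(75, g(3, -10))*(-27) = (75*(2*3/(-4 - 10)))*(-27) = (75*(2*3/(-14)))*(-27) = (75*(2*3*(-1/14)))*(-27) = (75*(-3/7))*(-27) = -225/7*(-27) = 6075/7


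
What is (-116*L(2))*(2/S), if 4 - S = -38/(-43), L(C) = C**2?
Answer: -19952/67 ≈ -297.79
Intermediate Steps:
S = 134/43 (S = 4 - (-38)/(-43) = 4 - (-38)*(-1)/43 = 4 - 1*38/43 = 4 - 38/43 = 134/43 ≈ 3.1163)
(-116*L(2))*(2/S) = (-116*2**2)*(2/(134/43)) = (-116*4)*(2*(43/134)) = -464*43/67 = -19952/67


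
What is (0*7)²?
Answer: 0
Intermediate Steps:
(0*7)² = 0² = 0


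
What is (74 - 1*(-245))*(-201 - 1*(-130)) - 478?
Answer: -23127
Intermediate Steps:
(74 - 1*(-245))*(-201 - 1*(-130)) - 478 = (74 + 245)*(-201 + 130) - 478 = 319*(-71) - 478 = -22649 - 478 = -23127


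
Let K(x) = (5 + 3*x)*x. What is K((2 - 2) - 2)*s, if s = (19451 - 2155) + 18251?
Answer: 71094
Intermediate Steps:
s = 35547 (s = 17296 + 18251 = 35547)
K(x) = x*(5 + 3*x)
K((2 - 2) - 2)*s = (((2 - 2) - 2)*(5 + 3*((2 - 2) - 2)))*35547 = ((0 - 2)*(5 + 3*(0 - 2)))*35547 = -2*(5 + 3*(-2))*35547 = -2*(5 - 6)*35547 = -2*(-1)*35547 = 2*35547 = 71094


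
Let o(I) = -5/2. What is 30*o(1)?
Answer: -75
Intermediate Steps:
o(I) = -5/2 (o(I) = -5*½ = -5/2)
30*o(1) = 30*(-5/2) = -75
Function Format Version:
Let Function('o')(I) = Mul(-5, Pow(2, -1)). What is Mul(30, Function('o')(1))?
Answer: -75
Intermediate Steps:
Function('o')(I) = Rational(-5, 2) (Function('o')(I) = Mul(-5, Rational(1, 2)) = Rational(-5, 2))
Mul(30, Function('o')(1)) = Mul(30, Rational(-5, 2)) = -75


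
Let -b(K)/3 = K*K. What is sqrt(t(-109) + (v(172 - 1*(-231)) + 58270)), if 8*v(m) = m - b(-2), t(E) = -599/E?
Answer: sqrt(11087799806)/436 ≈ 241.51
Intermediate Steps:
b(K) = -3*K**2 (b(K) = -3*K*K = -3*K**2)
v(m) = 3/2 + m/8 (v(m) = (m - (-3)*(-2)**2)/8 = (m - (-3)*4)/8 = (m - 1*(-12))/8 = (m + 12)/8 = (12 + m)/8 = 3/2 + m/8)
sqrt(t(-109) + (v(172 - 1*(-231)) + 58270)) = sqrt(-599/(-109) + ((3/2 + (172 - 1*(-231))/8) + 58270)) = sqrt(-599*(-1/109) + ((3/2 + (172 + 231)/8) + 58270)) = sqrt(599/109 + ((3/2 + (1/8)*403) + 58270)) = sqrt(599/109 + ((3/2 + 403/8) + 58270)) = sqrt(599/109 + (415/8 + 58270)) = sqrt(599/109 + 466575/8) = sqrt(50861467/872) = sqrt(11087799806)/436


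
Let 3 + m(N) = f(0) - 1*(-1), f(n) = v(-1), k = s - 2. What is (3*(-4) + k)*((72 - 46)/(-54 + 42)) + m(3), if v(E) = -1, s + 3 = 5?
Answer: 23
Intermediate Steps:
s = 2 (s = -3 + 5 = 2)
k = 0 (k = 2 - 2 = 0)
f(n) = -1
m(N) = -3 (m(N) = -3 + (-1 - 1*(-1)) = -3 + (-1 + 1) = -3 + 0 = -3)
(3*(-4) + k)*((72 - 46)/(-54 + 42)) + m(3) = (3*(-4) + 0)*((72 - 46)/(-54 + 42)) - 3 = (-12 + 0)*(26/(-12)) - 3 = -312*(-1)/12 - 3 = -12*(-13/6) - 3 = 26 - 3 = 23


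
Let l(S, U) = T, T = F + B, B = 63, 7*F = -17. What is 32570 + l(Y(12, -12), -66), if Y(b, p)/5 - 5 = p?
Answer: 228414/7 ≈ 32631.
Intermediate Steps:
F = -17/7 (F = (⅐)*(-17) = -17/7 ≈ -2.4286)
Y(b, p) = 25 + 5*p
T = 424/7 (T = -17/7 + 63 = 424/7 ≈ 60.571)
l(S, U) = 424/7
32570 + l(Y(12, -12), -66) = 32570 + 424/7 = 228414/7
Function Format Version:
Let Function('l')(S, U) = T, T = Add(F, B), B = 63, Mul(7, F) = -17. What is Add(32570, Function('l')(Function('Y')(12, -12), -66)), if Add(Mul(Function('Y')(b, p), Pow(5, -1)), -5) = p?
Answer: Rational(228414, 7) ≈ 32631.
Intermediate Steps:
F = Rational(-17, 7) (F = Mul(Rational(1, 7), -17) = Rational(-17, 7) ≈ -2.4286)
Function('Y')(b, p) = Add(25, Mul(5, p))
T = Rational(424, 7) (T = Add(Rational(-17, 7), 63) = Rational(424, 7) ≈ 60.571)
Function('l')(S, U) = Rational(424, 7)
Add(32570, Function('l')(Function('Y')(12, -12), -66)) = Add(32570, Rational(424, 7)) = Rational(228414, 7)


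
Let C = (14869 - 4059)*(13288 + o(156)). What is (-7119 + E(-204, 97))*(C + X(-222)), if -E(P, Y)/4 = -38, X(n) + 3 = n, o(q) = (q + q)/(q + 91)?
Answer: -19016269637995/19 ≈ -1.0009e+12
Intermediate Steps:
o(q) = 2*q/(91 + q) (o(q) = (2*q)/(91 + q) = 2*q/(91 + q))
X(n) = -3 + n
E(P, Y) = 152 (E(P, Y) = -4*(-38) = 152)
C = 2729481760/19 (C = (14869 - 4059)*(13288 + 2*156/(91 + 156)) = 10810*(13288 + 2*156/247) = 10810*(13288 + 2*156*(1/247)) = 10810*(13288 + 24/19) = 10810*(252496/19) = 2729481760/19 ≈ 1.4366e+8)
(-7119 + E(-204, 97))*(C + X(-222)) = (-7119 + 152)*(2729481760/19 + (-3 - 222)) = -6967*(2729481760/19 - 225) = -6967*2729477485/19 = -19016269637995/19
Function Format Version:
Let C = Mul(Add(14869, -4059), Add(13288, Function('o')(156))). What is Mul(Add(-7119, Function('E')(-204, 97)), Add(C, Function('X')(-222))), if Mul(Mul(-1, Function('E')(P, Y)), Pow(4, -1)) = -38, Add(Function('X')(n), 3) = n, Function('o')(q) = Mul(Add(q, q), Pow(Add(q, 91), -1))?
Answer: Rational(-19016269637995, 19) ≈ -1.0009e+12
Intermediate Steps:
Function('o')(q) = Mul(2, q, Pow(Add(91, q), -1)) (Function('o')(q) = Mul(Mul(2, q), Pow(Add(91, q), -1)) = Mul(2, q, Pow(Add(91, q), -1)))
Function('X')(n) = Add(-3, n)
Function('E')(P, Y) = 152 (Function('E')(P, Y) = Mul(-4, -38) = 152)
C = Rational(2729481760, 19) (C = Mul(Add(14869, -4059), Add(13288, Mul(2, 156, Pow(Add(91, 156), -1)))) = Mul(10810, Add(13288, Mul(2, 156, Pow(247, -1)))) = Mul(10810, Add(13288, Mul(2, 156, Rational(1, 247)))) = Mul(10810, Add(13288, Rational(24, 19))) = Mul(10810, Rational(252496, 19)) = Rational(2729481760, 19) ≈ 1.4366e+8)
Mul(Add(-7119, Function('E')(-204, 97)), Add(C, Function('X')(-222))) = Mul(Add(-7119, 152), Add(Rational(2729481760, 19), Add(-3, -222))) = Mul(-6967, Add(Rational(2729481760, 19), -225)) = Mul(-6967, Rational(2729477485, 19)) = Rational(-19016269637995, 19)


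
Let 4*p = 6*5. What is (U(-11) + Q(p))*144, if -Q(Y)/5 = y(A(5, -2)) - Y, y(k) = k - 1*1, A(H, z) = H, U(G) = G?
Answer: 936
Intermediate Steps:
p = 15/2 (p = (6*5)/4 = (1/4)*30 = 15/2 ≈ 7.5000)
y(k) = -1 + k (y(k) = k - 1 = -1 + k)
Q(Y) = -20 + 5*Y (Q(Y) = -5*((-1 + 5) - Y) = -5*(4 - Y) = -20 + 5*Y)
(U(-11) + Q(p))*144 = (-11 + (-20 + 5*(15/2)))*144 = (-11 + (-20 + 75/2))*144 = (-11 + 35/2)*144 = (13/2)*144 = 936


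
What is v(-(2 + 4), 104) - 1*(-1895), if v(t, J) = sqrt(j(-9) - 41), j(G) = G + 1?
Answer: 1895 + 7*I ≈ 1895.0 + 7.0*I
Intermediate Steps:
j(G) = 1 + G
v(t, J) = 7*I (v(t, J) = sqrt((1 - 9) - 41) = sqrt(-8 - 41) = sqrt(-49) = 7*I)
v(-(2 + 4), 104) - 1*(-1895) = 7*I - 1*(-1895) = 7*I + 1895 = 1895 + 7*I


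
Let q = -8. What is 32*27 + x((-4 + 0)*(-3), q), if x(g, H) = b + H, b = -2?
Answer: 854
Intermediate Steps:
x(g, H) = -2 + H
32*27 + x((-4 + 0)*(-3), q) = 32*27 + (-2 - 8) = 864 - 10 = 854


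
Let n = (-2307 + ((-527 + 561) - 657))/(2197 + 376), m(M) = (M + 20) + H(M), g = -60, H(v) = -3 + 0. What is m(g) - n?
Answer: -107709/2573 ≈ -41.861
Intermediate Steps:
H(v) = -3
m(M) = 17 + M (m(M) = (M + 20) - 3 = (20 + M) - 3 = 17 + M)
n = -2930/2573 (n = (-2307 + (34 - 657))/2573 = (-2307 - 623)*(1/2573) = -2930*1/2573 = -2930/2573 ≈ -1.1387)
m(g) - n = (17 - 60) - 1*(-2930/2573) = -43 + 2930/2573 = -107709/2573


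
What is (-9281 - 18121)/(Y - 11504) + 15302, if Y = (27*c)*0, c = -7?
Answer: 88030805/5752 ≈ 15304.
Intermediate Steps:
Y = 0 (Y = (27*(-7))*0 = -189*0 = 0)
(-9281 - 18121)/(Y - 11504) + 15302 = (-9281 - 18121)/(0 - 11504) + 15302 = -27402/(-11504) + 15302 = -27402*(-1/11504) + 15302 = 13701/5752 + 15302 = 88030805/5752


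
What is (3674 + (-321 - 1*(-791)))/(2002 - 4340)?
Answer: -296/167 ≈ -1.7725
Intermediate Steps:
(3674 + (-321 - 1*(-791)))/(2002 - 4340) = (3674 + (-321 + 791))/(-2338) = (3674 + 470)*(-1/2338) = 4144*(-1/2338) = -296/167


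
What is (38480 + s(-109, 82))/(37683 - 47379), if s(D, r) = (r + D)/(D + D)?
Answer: -8388667/2113728 ≈ -3.9687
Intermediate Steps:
s(D, r) = (D + r)/(2*D) (s(D, r) = (D + r)/((2*D)) = (D + r)*(1/(2*D)) = (D + r)/(2*D))
(38480 + s(-109, 82))/(37683 - 47379) = (38480 + (½)*(-109 + 82)/(-109))/(37683 - 47379) = (38480 + (½)*(-1/109)*(-27))/(-9696) = (38480 + 27/218)*(-1/9696) = (8388667/218)*(-1/9696) = -8388667/2113728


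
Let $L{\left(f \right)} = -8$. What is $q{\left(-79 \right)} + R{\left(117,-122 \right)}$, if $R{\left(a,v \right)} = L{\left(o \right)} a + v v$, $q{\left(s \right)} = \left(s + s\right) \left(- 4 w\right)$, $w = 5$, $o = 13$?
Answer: $17108$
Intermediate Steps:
$q{\left(s \right)} = - 40 s$ ($q{\left(s \right)} = \left(s + s\right) \left(\left(-4\right) 5\right) = 2 s \left(-20\right) = - 40 s$)
$R{\left(a,v \right)} = v^{2} - 8 a$ ($R{\left(a,v \right)} = - 8 a + v v = - 8 a + v^{2} = v^{2} - 8 a$)
$q{\left(-79 \right)} + R{\left(117,-122 \right)} = \left(-40\right) \left(-79\right) + \left(\left(-122\right)^{2} - 936\right) = 3160 + \left(14884 - 936\right) = 3160 + 13948 = 17108$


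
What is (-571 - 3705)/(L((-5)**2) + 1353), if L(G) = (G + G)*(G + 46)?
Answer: -4276/4903 ≈ -0.87212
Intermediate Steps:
L(G) = 2*G*(46 + G) (L(G) = (2*G)*(46 + G) = 2*G*(46 + G))
(-571 - 3705)/(L((-5)**2) + 1353) = (-571 - 3705)/(2*(-5)**2*(46 + (-5)**2) + 1353) = -4276/(2*25*(46 + 25) + 1353) = -4276/(2*25*71 + 1353) = -4276/(3550 + 1353) = -4276/4903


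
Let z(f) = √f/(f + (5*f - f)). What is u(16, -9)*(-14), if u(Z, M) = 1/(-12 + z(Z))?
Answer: 280/239 ≈ 1.1715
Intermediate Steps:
z(f) = 1/(5*√f) (z(f) = √f/(f + 4*f) = √f/((5*f)) = (1/(5*f))*√f = 1/(5*√f))
u(Z, M) = 1/(-12 + 1/(5*√Z))
u(16, -9)*(-14) = -5*√16/(-1 + 60*√16)*(-14) = -5*4/(-1 + 60*4)*(-14) = -5*4/(-1 + 240)*(-14) = -5*4/239*(-14) = -5*4*1/239*(-14) = -20/239*(-14) = 280/239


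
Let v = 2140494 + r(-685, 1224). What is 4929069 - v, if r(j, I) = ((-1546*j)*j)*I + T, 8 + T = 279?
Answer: 887919132704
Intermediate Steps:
T = 271 (T = -8 + 279 = 271)
r(j, I) = 271 - 1546*I*j² (r(j, I) = ((-1546*j)*j)*I + 271 = (-1546*j²)*I + 271 = -1546*I*j² + 271 = 271 - 1546*I*j²)
v = -887914203635 (v = 2140494 + (271 - 1546*1224*(-685)²) = 2140494 + (271 - 1546*1224*469225) = 2140494 + (271 - 887916344400) = 2140494 - 887916344129 = -887914203635)
4929069 - v = 4929069 - 1*(-887914203635) = 4929069 + 887914203635 = 887919132704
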